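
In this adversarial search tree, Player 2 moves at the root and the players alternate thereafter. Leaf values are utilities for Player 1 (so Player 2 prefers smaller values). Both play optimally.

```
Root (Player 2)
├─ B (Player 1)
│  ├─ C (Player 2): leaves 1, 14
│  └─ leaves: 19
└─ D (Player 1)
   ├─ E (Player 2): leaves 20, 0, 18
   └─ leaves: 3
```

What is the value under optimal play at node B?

C: min(1, 14) = 1
B: max(1, 19) = 19

19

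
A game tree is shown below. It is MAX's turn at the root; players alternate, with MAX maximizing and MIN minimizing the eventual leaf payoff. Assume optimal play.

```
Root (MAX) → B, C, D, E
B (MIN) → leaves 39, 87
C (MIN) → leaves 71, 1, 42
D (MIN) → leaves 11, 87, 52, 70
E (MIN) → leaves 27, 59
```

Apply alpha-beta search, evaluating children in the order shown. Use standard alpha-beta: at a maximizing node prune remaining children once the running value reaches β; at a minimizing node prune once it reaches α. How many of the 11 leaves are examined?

B [α=-∞,β=+∞]: v=39
C [α=39,β=+∞]: v=1 after child 2 ≤ α → α-cutoff, skip 1
D [α=39,β=+∞]: v=11 after child 1 ≤ α → α-cutoff, skip 3
E [α=39,β=+∞]: v=27 after child 1 ≤ α → α-cutoff, skip 1
Root [α=-∞,β=+∞]: v=39
Leaves evaluated: 6 of 11.

6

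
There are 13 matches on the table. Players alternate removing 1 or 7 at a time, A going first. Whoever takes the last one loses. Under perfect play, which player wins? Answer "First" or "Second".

Positions where the player to move wins (W) vs loses (L):
i:   0  1  2  3  4  5  6  7  8  9 10 11 12 13
     W  L  W  L  W  L  W  L  W  L  W  L  W  L
Position 13 is L, so the second player wins.

Second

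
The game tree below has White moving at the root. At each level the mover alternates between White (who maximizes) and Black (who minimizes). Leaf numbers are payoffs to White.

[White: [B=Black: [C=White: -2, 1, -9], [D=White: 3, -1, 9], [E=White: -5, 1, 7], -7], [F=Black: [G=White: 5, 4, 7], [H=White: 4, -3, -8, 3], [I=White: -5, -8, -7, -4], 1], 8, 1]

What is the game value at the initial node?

C (White): max(-2, 1, -9) = 1
D (White): max(3, -1, 9) = 9
E (White): max(-5, 1, 7) = 7
B (Black): min(1, 9, 7, -7) = -7
G (White): max(5, 4, 7) = 7
H (White): max(4, -3, -8, 3) = 4
I (White): max(-5, -8, -7, -4) = -4
F (Black): min(7, 4, -4, 1) = -4
Root (White): max(-7, -4, 8, 1) = 8

8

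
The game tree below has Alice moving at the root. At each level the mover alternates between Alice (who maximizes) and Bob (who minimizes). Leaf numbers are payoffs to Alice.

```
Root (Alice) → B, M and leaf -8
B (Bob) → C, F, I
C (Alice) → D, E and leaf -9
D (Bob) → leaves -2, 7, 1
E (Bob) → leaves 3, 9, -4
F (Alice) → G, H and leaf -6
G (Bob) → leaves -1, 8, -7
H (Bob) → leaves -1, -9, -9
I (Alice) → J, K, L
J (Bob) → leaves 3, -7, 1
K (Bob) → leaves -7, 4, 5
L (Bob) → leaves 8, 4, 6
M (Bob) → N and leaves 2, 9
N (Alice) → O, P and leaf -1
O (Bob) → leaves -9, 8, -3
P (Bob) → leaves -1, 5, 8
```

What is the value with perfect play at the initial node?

D (Bob): min(-2, 7, 1) = -2
E (Bob): min(3, 9, -4) = -4
C (Alice): max(-2, -4, -9) = -2
G (Bob): min(-1, 8, -7) = -7
H (Bob): min(-1, -9, -9) = -9
F (Alice): max(-7, -9, -6) = -6
J (Bob): min(3, -7, 1) = -7
K (Bob): min(-7, 4, 5) = -7
L (Bob): min(8, 4, 6) = 4
I (Alice): max(-7, -7, 4) = 4
B (Bob): min(-2, -6, 4) = -6
O (Bob): min(-9, 8, -3) = -9
P (Bob): min(-1, 5, 8) = -1
N (Alice): max(-9, -1, -1) = -1
M (Bob): min(-1, 2, 9) = -1
Root (Alice): max(-6, -1, -8) = -1

-1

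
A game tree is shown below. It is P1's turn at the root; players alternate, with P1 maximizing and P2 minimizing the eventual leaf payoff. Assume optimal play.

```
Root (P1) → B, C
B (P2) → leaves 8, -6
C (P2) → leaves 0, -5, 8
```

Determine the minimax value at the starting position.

-5

B (P2): min(8, -6) = -6
C (P2): min(0, -5, 8) = -5
Root (P1): max(-6, -5) = -5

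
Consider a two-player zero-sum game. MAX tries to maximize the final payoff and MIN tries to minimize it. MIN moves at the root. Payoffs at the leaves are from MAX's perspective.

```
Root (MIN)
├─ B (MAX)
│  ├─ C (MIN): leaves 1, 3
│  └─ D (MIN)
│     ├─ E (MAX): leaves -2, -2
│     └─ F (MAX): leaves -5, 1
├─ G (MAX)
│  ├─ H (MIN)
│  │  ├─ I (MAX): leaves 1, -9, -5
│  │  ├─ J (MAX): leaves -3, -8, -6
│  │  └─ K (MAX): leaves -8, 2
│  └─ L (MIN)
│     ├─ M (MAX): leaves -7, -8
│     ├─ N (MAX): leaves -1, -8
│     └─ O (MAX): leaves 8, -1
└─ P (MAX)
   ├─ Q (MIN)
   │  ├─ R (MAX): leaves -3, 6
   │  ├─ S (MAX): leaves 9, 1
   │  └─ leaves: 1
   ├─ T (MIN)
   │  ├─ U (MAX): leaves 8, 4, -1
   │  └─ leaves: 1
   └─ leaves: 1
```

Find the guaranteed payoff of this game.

-3

C (MIN): min(1, 3) = 1
E (MAX): max(-2, -2) = -2
F (MAX): max(-5, 1) = 1
D (MIN): min(-2, 1) = -2
B (MAX): max(1, -2) = 1
I (MAX): max(1, -9, -5) = 1
J (MAX): max(-3, -8, -6) = -3
K (MAX): max(-8, 2) = 2
H (MIN): min(1, -3, 2) = -3
M (MAX): max(-7, -8) = -7
N (MAX): max(-1, -8) = -1
O (MAX): max(8, -1) = 8
L (MIN): min(-7, -1, 8) = -7
G (MAX): max(-3, -7) = -3
R (MAX): max(-3, 6) = 6
S (MAX): max(9, 1) = 9
Q (MIN): min(6, 9, 1) = 1
U (MAX): max(8, 4, -1) = 8
T (MIN): min(8, 1) = 1
P (MAX): max(1, 1, 1) = 1
Root (MIN): min(1, -3, 1) = -3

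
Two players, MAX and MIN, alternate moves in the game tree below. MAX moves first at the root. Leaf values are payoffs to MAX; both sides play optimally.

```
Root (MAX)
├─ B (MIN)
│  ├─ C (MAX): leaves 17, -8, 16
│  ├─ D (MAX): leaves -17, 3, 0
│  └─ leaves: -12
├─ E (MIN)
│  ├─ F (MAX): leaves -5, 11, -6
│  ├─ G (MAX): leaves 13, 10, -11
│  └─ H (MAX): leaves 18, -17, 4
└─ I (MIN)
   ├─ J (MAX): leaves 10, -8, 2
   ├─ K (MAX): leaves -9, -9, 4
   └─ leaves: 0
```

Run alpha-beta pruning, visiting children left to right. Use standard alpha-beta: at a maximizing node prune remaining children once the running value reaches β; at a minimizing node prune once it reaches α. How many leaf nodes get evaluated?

C [α=-∞,β=+∞]: v=17
D [α=-∞,β=17]: v=3
B [α=-∞,β=+∞]: v=-12
F [α=-12,β=+∞]: v=11
G [α=-12,β=11]: v=13 after child 1 ≥ β → β-cutoff, skip 2
H [α=-12,β=11]: v=18 after child 1 ≥ β → β-cutoff, skip 2
E [α=-12,β=+∞]: v=11
J [α=11,β=+∞]: v=10
I [α=11,β=+∞]: v=10 after child 1 ≤ α → α-cutoff, skip 2
Root [α=-∞,β=+∞]: v=11
Leaves evaluated: 15 of 23.

15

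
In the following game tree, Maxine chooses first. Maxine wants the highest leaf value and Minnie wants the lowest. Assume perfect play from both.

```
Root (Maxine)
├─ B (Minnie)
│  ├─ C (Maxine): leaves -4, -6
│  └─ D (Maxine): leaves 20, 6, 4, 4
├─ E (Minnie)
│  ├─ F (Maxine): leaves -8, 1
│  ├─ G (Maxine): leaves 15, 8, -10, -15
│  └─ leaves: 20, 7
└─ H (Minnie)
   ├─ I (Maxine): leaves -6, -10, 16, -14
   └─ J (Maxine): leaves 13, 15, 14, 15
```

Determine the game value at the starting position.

C (Maxine): max(-4, -6) = -4
D (Maxine): max(20, 6, 4, 4) = 20
B (Minnie): min(-4, 20) = -4
F (Maxine): max(-8, 1) = 1
G (Maxine): max(15, 8, -10, -15) = 15
E (Minnie): min(1, 15, 20, 7) = 1
I (Maxine): max(-6, -10, 16, -14) = 16
J (Maxine): max(13, 15, 14, 15) = 15
H (Minnie): min(16, 15) = 15
Root (Maxine): max(-4, 1, 15) = 15

15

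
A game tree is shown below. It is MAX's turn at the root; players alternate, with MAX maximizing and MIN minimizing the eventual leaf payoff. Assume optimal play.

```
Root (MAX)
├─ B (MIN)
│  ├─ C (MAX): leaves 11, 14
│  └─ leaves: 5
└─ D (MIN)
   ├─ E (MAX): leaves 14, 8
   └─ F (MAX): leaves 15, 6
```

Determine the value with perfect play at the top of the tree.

C (MAX): max(11, 14) = 14
B (MIN): min(14, 5) = 5
E (MAX): max(14, 8) = 14
F (MAX): max(15, 6) = 15
D (MIN): min(14, 15) = 14
Root (MAX): max(5, 14) = 14

14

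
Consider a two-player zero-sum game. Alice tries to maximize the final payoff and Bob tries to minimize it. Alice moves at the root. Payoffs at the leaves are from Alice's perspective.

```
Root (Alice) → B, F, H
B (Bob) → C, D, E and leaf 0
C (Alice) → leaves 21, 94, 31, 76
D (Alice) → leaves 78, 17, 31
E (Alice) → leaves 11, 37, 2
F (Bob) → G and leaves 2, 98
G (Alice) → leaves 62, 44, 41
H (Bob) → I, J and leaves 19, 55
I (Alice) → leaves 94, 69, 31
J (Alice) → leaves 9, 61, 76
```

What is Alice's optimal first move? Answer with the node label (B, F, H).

H

C (Alice): max(21, 94, 31, 76) = 94
D (Alice): max(78, 17, 31) = 78
E (Alice): max(11, 37, 2) = 37
B (Bob): min(94, 78, 37, 0) = 0
G (Alice): max(62, 44, 41) = 62
F (Bob): min(62, 2, 98) = 2
I (Alice): max(94, 69, 31) = 94
J (Alice): max(9, 61, 76) = 76
H (Bob): min(94, 76, 19, 55) = 19
Root (Alice): max(0, 2, 19) = 19
Alice picks the child with the highest value: H (value 19).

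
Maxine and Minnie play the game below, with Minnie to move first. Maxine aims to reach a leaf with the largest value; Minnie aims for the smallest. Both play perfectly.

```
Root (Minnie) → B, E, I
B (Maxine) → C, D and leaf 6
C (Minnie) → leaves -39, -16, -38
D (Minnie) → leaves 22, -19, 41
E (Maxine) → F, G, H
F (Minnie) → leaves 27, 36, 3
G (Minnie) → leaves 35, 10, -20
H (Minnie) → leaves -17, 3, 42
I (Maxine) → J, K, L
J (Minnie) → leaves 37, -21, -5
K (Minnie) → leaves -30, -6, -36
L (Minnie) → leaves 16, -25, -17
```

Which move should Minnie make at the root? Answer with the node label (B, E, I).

C (Minnie): min(-39, -16, -38) = -39
D (Minnie): min(22, -19, 41) = -19
B (Maxine): max(-39, -19, 6) = 6
F (Minnie): min(27, 36, 3) = 3
G (Minnie): min(35, 10, -20) = -20
H (Minnie): min(-17, 3, 42) = -17
E (Maxine): max(3, -20, -17) = 3
J (Minnie): min(37, -21, -5) = -21
K (Minnie): min(-30, -6, -36) = -36
L (Minnie): min(16, -25, -17) = -25
I (Maxine): max(-21, -36, -25) = -21
Root (Minnie): min(6, 3, -21) = -21
Minnie picks the child with the lowest value: I (value -21).

I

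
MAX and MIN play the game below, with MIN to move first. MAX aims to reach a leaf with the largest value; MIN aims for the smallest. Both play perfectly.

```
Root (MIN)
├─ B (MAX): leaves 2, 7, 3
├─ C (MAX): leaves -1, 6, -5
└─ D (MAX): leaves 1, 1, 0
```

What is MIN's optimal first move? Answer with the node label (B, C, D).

D

B (MAX): max(2, 7, 3) = 7
C (MAX): max(-1, 6, -5) = 6
D (MAX): max(1, 1, 0) = 1
Root (MIN): min(7, 6, 1) = 1
MIN picks the child with the lowest value: D (value 1).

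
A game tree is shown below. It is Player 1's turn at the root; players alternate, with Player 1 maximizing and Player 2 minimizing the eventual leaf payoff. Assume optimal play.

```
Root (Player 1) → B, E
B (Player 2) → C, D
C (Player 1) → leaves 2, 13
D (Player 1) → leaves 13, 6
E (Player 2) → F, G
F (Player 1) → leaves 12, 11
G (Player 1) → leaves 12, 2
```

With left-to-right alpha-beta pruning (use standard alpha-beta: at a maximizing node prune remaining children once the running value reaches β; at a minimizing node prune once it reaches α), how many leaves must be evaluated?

C [α=-∞,β=+∞]: v=13
D [α=-∞,β=13]: v=13 after child 1 ≥ β → β-cutoff, skip 1
B [α=-∞,β=+∞]: v=13
F [α=13,β=+∞]: v=12
E [α=13,β=+∞]: v=12 after child 1 ≤ α → α-cutoff, skip 1
Root [α=-∞,β=+∞]: v=13
Leaves evaluated: 5 of 8.

5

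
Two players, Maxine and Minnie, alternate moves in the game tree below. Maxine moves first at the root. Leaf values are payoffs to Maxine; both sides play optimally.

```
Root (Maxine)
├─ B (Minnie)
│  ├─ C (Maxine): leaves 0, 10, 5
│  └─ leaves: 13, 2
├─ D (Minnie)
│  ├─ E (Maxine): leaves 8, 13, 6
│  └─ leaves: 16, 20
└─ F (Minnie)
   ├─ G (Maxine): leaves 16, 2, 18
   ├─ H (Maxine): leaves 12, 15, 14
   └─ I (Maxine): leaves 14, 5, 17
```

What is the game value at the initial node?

15

C (Maxine): max(0, 10, 5) = 10
B (Minnie): min(10, 13, 2) = 2
E (Maxine): max(8, 13, 6) = 13
D (Minnie): min(13, 16, 20) = 13
G (Maxine): max(16, 2, 18) = 18
H (Maxine): max(12, 15, 14) = 15
I (Maxine): max(14, 5, 17) = 17
F (Minnie): min(18, 15, 17) = 15
Root (Maxine): max(2, 13, 15) = 15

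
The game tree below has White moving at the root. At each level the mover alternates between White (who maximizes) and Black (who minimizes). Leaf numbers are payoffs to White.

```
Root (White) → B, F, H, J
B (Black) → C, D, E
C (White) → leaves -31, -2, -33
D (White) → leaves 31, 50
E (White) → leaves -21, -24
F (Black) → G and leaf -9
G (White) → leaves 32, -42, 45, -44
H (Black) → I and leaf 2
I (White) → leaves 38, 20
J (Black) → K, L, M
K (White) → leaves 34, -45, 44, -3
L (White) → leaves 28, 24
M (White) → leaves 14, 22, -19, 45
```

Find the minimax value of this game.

C (White): max(-31, -2, -33) = -2
D (White): max(31, 50) = 50
E (White): max(-21, -24) = -21
B (Black): min(-2, 50, -21) = -21
G (White): max(32, -42, 45, -44) = 45
F (Black): min(45, -9) = -9
I (White): max(38, 20) = 38
H (Black): min(38, 2) = 2
K (White): max(34, -45, 44, -3) = 44
L (White): max(28, 24) = 28
M (White): max(14, 22, -19, 45) = 45
J (Black): min(44, 28, 45) = 28
Root (White): max(-21, -9, 2, 28) = 28

28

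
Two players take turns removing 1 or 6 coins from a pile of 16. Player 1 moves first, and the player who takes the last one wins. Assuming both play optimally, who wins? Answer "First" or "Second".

Second

Compute winning (W) and losing (L) positions by backward induction:
i:   0  1  2  3  4  5  6  7  8  9 10 11 12 13 14 15 16
     L  W  L  W  L  W  W  L  W  L  W  L  W  W  L  W  L
Position 16 is L, so the second player wins.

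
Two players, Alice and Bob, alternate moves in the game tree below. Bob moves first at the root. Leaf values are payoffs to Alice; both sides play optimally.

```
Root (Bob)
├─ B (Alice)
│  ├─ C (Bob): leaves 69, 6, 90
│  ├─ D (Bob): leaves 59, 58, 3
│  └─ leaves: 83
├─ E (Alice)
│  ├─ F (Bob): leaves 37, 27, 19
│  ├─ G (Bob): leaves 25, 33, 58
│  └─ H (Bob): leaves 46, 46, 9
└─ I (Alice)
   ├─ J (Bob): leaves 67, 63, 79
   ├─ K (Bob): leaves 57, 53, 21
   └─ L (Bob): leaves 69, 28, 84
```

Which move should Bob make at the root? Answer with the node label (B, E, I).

E

C (Bob): min(69, 6, 90) = 6
D (Bob): min(59, 58, 3) = 3
B (Alice): max(6, 3, 83) = 83
F (Bob): min(37, 27, 19) = 19
G (Bob): min(25, 33, 58) = 25
H (Bob): min(46, 46, 9) = 9
E (Alice): max(19, 25, 9) = 25
J (Bob): min(67, 63, 79) = 63
K (Bob): min(57, 53, 21) = 21
L (Bob): min(69, 28, 84) = 28
I (Alice): max(63, 21, 28) = 63
Root (Bob): min(83, 25, 63) = 25
Bob picks the child with the lowest value: E (value 25).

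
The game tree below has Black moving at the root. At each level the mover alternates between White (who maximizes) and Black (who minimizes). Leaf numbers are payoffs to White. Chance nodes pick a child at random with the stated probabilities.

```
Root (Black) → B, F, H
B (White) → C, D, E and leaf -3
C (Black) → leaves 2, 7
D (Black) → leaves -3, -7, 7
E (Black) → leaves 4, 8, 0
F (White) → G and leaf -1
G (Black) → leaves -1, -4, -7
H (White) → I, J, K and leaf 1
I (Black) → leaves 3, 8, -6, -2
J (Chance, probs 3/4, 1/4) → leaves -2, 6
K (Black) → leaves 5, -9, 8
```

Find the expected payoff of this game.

C (Black): min(2, 7) = 2
D (Black): min(-3, -7, 7) = -7
E (Black): min(4, 8, 0) = 0
B (White): max(2, -7, 0, -3) = 2
G (Black): min(-1, -4, -7) = -7
F (White): max(-7, -1) = -1
I (Black): min(3, 8, -6, -2) = -6
J (Chance): 3/4·-2 + 1/4·6 = 0
K (Black): min(5, -9, 8) = -9
H (White): max(-6, 0, -9, 1) = 1
Root (Black): min(2, -1, 1) = -1

-1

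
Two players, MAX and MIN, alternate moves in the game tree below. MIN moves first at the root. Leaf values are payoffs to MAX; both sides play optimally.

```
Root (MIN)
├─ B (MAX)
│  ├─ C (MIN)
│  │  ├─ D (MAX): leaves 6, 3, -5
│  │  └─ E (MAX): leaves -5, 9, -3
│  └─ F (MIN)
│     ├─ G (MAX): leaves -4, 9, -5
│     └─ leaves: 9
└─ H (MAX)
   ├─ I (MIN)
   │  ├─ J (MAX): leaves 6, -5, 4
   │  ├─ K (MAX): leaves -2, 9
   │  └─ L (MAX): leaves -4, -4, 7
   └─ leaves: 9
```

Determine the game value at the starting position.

D (MAX): max(6, 3, -5) = 6
E (MAX): max(-5, 9, -3) = 9
C (MIN): min(6, 9) = 6
G (MAX): max(-4, 9, -5) = 9
F (MIN): min(9, 9) = 9
B (MAX): max(6, 9) = 9
J (MAX): max(6, -5, 4) = 6
K (MAX): max(-2, 9) = 9
L (MAX): max(-4, -4, 7) = 7
I (MIN): min(6, 9, 7) = 6
H (MAX): max(6, 9) = 9
Root (MIN): min(9, 9) = 9

9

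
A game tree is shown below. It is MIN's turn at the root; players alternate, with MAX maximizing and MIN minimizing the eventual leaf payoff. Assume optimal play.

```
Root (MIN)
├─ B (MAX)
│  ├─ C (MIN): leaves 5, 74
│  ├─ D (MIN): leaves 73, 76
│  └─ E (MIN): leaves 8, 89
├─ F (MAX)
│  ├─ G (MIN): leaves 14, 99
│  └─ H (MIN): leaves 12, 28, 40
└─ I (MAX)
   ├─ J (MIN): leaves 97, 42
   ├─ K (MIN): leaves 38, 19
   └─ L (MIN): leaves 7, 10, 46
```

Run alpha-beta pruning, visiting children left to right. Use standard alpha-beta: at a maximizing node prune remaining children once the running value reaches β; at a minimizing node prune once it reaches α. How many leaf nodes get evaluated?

C [α=-∞,β=+∞]: v=5
D [α=5,β=+∞]: v=73
E [α=73,β=+∞]: v=8 after child 1 ≤ α → α-cutoff, skip 1
B [α=-∞,β=+∞]: v=73
G [α=-∞,β=73]: v=14
H [α=14,β=73]: v=12 after child 1 ≤ α → α-cutoff, skip 2
F [α=-∞,β=73]: v=14
J [α=-∞,β=14]: v=42
I [α=-∞,β=14]: v=42 after child 1 ≥ β → β-cutoff, skip 2
Root [α=-∞,β=+∞]: v=14
Leaves evaluated: 10 of 18.

10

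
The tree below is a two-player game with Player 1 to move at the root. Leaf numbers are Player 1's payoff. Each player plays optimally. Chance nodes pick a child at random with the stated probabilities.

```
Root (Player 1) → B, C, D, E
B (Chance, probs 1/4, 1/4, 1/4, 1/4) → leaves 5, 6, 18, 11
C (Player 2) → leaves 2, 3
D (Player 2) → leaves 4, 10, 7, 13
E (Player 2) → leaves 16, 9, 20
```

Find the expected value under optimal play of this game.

10

B (Chance): 1/4·5 + 1/4·6 + 1/4·18 + 1/4·11 = 10
C (Player 2): min(2, 3) = 2
D (Player 2): min(4, 10, 7, 13) = 4
E (Player 2): min(16, 9, 20) = 9
Root (Player 1): max(10, 2, 4, 9) = 10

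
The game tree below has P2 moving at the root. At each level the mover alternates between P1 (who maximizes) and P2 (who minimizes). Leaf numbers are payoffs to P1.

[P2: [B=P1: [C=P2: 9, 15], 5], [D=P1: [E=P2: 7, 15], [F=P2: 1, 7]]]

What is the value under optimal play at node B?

9

C: min(9, 15) = 9
B: max(9, 5) = 9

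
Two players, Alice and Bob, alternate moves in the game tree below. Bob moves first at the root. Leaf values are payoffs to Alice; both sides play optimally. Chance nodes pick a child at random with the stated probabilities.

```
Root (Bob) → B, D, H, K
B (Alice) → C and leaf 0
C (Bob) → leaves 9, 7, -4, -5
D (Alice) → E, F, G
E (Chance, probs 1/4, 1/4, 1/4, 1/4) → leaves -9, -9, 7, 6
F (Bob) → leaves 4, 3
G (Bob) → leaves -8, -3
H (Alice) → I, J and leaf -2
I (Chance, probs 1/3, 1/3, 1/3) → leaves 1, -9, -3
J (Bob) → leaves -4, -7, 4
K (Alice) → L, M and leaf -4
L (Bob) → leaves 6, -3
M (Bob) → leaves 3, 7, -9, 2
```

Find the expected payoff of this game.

-3

C (Bob): min(9, 7, -4, -5) = -5
B (Alice): max(-5, 0) = 0
E (Chance): 1/4·-9 + 1/4·-9 + 1/4·7 + 1/4·6 = -1.25
F (Bob): min(4, 3) = 3
G (Bob): min(-8, -3) = -8
D (Alice): max(-1.25, 3, -8) = 3
I (Chance): 1/3·1 + 1/3·-9 + 1/3·-3 = -3.67
J (Bob): min(-4, -7, 4) = -7
H (Alice): max(-3.67, -7, -2) = -2
L (Bob): min(6, -3) = -3
M (Bob): min(3, 7, -9, 2) = -9
K (Alice): max(-3, -9, -4) = -3
Root (Bob): min(0, 3, -2, -3) = -3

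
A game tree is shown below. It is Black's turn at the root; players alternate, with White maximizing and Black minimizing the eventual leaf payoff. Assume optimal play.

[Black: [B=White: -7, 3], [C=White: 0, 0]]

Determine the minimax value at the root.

B (White): max(-7, 3) = 3
C (White): max(0, 0) = 0
Root (Black): min(3, 0) = 0

0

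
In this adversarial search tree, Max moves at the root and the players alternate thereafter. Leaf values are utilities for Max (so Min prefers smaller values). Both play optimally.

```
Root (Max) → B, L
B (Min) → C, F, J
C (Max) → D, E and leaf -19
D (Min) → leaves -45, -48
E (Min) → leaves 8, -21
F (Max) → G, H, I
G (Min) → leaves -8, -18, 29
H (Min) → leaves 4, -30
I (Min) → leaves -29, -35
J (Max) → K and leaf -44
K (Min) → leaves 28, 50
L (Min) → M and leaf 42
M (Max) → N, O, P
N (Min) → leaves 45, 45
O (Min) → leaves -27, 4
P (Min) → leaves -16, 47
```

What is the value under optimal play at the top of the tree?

D (Min): min(-45, -48) = -48
E (Min): min(8, -21) = -21
C (Max): max(-48, -21, -19) = -19
G (Min): min(-8, -18, 29) = -18
H (Min): min(4, -30) = -30
I (Min): min(-29, -35) = -35
F (Max): max(-18, -30, -35) = -18
K (Min): min(28, 50) = 28
J (Max): max(28, -44) = 28
B (Min): min(-19, -18, 28) = -19
N (Min): min(45, 45) = 45
O (Min): min(-27, 4) = -27
P (Min): min(-16, 47) = -16
M (Max): max(45, -27, -16) = 45
L (Min): min(45, 42) = 42
Root (Max): max(-19, 42) = 42

42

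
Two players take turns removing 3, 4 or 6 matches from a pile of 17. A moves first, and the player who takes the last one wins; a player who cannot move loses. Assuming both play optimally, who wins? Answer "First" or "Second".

Compute winning (W) and losing (L) positions by backward induction:
i:   0  1  2  3  4  5  6  7  8  9 10 11 12 13 14 15 16 17
     L  L  L  W  W  W  W  W  W  L  L  L  W  W  W  W  W  W
Position 17 is W, so the first player wins.

First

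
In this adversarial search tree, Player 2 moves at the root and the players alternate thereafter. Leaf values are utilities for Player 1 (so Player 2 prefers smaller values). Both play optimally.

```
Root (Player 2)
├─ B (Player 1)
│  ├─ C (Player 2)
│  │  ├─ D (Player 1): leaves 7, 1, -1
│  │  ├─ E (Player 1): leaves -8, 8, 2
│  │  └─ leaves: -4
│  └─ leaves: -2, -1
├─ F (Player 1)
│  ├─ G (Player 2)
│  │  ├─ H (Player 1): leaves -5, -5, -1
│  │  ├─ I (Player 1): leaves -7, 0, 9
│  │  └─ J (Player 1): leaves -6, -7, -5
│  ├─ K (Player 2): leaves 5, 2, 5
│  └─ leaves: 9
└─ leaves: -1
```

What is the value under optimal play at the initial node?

D (Player 1): max(7, 1, -1) = 7
E (Player 1): max(-8, 8, 2) = 8
C (Player 2): min(7, 8, -4) = -4
B (Player 1): max(-4, -2, -1) = -1
H (Player 1): max(-5, -5, -1) = -1
I (Player 1): max(-7, 0, 9) = 9
J (Player 1): max(-6, -7, -5) = -5
G (Player 2): min(-1, 9, -5) = -5
K (Player 2): min(5, 2, 5) = 2
F (Player 1): max(-5, 2, 9) = 9
Root (Player 2): min(-1, 9, -1) = -1

-1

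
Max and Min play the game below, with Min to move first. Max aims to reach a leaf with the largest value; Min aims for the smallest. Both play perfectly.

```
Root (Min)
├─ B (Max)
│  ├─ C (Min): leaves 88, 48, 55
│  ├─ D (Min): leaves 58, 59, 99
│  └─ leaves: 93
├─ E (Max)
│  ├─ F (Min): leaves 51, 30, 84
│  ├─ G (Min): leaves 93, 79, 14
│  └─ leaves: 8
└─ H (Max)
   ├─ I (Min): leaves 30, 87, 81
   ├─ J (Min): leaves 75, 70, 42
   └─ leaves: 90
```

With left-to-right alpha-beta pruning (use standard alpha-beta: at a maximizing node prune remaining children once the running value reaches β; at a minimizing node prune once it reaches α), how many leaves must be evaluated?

17

C [α=-∞,β=+∞]: v=48
D [α=48,β=+∞]: v=58
B [α=-∞,β=+∞]: v=93
F [α=-∞,β=93]: v=30
G [α=30,β=93]: v=14
E [α=-∞,β=93]: v=30
I [α=-∞,β=30]: v=30
H [α=-∞,β=30]: v=30 after child 1 ≥ β → β-cutoff, skip 2
Root [α=-∞,β=+∞]: v=30
Leaves evaluated: 17 of 21.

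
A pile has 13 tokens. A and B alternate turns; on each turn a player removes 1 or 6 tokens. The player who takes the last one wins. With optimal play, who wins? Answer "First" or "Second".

W/L table (W = player to move can force a win):
i:   0  1  2  3  4  5  6  7  8  9 10 11 12 13
     L  W  L  W  L  W  W  L  W  L  W  L  W  W
Position 13 is W, so the first player wins.

First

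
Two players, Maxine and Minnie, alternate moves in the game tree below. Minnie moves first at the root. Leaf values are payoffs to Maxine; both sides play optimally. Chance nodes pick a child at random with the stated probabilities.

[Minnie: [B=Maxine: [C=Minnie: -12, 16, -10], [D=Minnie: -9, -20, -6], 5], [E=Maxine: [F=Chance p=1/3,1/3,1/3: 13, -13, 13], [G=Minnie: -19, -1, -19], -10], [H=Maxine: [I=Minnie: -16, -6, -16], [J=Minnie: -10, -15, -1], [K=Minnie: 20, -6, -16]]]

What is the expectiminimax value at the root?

-15

C (Minnie): min(-12, 16, -10) = -12
D (Minnie): min(-9, -20, -6) = -20
B (Maxine): max(-12, -20, 5) = 5
F (Chance): 1/3·13 + 1/3·-13 + 1/3·13 = 4.33
G (Minnie): min(-19, -1, -19) = -19
E (Maxine): max(4.33, -19, -10) = 4.33
I (Minnie): min(-16, -6, -16) = -16
J (Minnie): min(-10, -15, -1) = -15
K (Minnie): min(20, -6, -16) = -16
H (Maxine): max(-16, -15, -16) = -15
Root (Minnie): min(5, 4.33, -15) = -15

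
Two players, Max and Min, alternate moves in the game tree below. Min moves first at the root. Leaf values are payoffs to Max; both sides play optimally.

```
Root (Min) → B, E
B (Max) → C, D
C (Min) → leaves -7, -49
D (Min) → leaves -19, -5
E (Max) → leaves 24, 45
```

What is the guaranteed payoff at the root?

-19

C (Min): min(-7, -49) = -49
D (Min): min(-19, -5) = -19
B (Max): max(-49, -19) = -19
E (Max): max(24, 45) = 45
Root (Min): min(-19, 45) = -19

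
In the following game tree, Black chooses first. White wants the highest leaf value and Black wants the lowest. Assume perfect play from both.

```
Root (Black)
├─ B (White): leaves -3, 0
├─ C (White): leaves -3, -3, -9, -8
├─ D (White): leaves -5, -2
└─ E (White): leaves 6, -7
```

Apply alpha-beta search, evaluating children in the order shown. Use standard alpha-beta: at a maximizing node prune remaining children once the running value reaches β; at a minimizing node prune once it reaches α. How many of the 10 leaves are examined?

B [α=-∞,β=+∞]: v=0
C [α=-∞,β=0]: v=-3
D [α=-∞,β=-3]: v=-2
E [α=-∞,β=-3]: v=6 after child 1 ≥ β → β-cutoff, skip 1
Root [α=-∞,β=+∞]: v=-3
Leaves evaluated: 9 of 10.

9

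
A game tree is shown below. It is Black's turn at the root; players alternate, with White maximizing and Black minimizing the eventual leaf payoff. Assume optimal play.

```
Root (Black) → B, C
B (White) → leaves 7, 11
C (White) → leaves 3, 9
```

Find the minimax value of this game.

B (White): max(7, 11) = 11
C (White): max(3, 9) = 9
Root (Black): min(11, 9) = 9

9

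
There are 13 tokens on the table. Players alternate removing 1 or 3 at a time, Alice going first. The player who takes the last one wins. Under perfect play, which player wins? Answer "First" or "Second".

Mark each pile size as W (mover wins) or L (mover loses):
i:   0  1  2  3  4  5  6  7  8  9 10 11 12 13
     L  W  L  W  L  W  L  W  L  W  L  W  L  W
Position 13 is W, so the first player wins.

First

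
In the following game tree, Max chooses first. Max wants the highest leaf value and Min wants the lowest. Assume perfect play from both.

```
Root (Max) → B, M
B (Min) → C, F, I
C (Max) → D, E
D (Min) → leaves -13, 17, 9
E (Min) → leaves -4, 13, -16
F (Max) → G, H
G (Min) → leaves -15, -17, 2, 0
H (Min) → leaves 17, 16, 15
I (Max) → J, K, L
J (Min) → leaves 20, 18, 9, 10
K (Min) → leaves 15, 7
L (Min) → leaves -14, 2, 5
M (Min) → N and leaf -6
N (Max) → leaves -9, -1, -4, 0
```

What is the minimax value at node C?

D: min(-13, 17, 9) = -13
E: min(-4, 13, -16) = -16
C: max(-13, -16) = -13

-13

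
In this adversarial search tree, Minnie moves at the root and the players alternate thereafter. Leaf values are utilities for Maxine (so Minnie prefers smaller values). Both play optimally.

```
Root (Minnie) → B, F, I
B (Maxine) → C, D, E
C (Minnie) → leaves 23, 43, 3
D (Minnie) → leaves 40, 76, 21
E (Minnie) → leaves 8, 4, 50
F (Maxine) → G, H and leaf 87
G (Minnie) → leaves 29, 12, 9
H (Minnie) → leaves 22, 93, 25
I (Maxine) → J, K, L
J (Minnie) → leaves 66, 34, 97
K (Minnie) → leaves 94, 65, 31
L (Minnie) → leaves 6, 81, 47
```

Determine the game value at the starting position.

C (Minnie): min(23, 43, 3) = 3
D (Minnie): min(40, 76, 21) = 21
E (Minnie): min(8, 4, 50) = 4
B (Maxine): max(3, 21, 4) = 21
G (Minnie): min(29, 12, 9) = 9
H (Minnie): min(22, 93, 25) = 22
F (Maxine): max(9, 22, 87) = 87
J (Minnie): min(66, 34, 97) = 34
K (Minnie): min(94, 65, 31) = 31
L (Minnie): min(6, 81, 47) = 6
I (Maxine): max(34, 31, 6) = 34
Root (Minnie): min(21, 87, 34) = 21

21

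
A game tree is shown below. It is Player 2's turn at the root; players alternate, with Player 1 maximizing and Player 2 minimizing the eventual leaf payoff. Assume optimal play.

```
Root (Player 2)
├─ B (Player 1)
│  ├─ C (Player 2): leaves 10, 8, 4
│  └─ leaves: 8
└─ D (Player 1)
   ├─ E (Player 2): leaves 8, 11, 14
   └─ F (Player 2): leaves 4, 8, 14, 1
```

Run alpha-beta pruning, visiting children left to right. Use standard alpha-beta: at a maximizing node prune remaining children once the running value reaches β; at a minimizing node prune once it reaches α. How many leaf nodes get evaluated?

7

C [α=-∞,β=+∞]: v=4
B [α=-∞,β=+∞]: v=8
E [α=-∞,β=8]: v=8
D [α=-∞,β=8]: v=8 after child 1 ≥ β → β-cutoff, skip 1
Root [α=-∞,β=+∞]: v=8
Leaves evaluated: 7 of 11.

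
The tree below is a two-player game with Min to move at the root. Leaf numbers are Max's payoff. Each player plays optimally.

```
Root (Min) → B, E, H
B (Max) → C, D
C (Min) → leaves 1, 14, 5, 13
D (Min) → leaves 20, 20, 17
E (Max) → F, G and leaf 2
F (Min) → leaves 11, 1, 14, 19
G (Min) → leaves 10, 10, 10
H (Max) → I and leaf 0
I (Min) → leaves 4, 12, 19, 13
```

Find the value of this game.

C (Min): min(1, 14, 5, 13) = 1
D (Min): min(20, 20, 17) = 17
B (Max): max(1, 17) = 17
F (Min): min(11, 1, 14, 19) = 1
G (Min): min(10, 10, 10) = 10
E (Max): max(1, 10, 2) = 10
I (Min): min(4, 12, 19, 13) = 4
H (Max): max(4, 0) = 4
Root (Min): min(17, 10, 4) = 4

4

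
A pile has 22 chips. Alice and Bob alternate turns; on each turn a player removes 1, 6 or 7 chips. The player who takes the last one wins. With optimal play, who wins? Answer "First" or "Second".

First

W/L table (W = player to move can force a win):
i:   0  1  2  3  4  5  6  7  8  9 10 11 12 13 14 15 16 17 18 19 20 21 22
     L  W  L  W  L  W  W  W  W  W  W  W  L  W  L  W  L  W  W  W  W  W  W
Position 22 is W, so the first player wins.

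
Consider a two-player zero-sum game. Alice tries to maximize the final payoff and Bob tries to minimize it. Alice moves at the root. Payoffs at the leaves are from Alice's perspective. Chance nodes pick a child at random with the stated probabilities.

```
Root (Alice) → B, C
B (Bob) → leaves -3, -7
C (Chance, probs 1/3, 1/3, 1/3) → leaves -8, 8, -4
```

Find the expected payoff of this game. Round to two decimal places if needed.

B (Bob): min(-3, -7) = -7
C (Chance): 1/3·-8 + 1/3·8 + 1/3·-4 = -1.33
Root (Alice): max(-7, -1.33) = -1.33

-1.33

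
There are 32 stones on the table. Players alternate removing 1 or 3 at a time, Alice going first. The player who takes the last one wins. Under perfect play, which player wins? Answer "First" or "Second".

i:   0  1  2  3  4  5  6  7  8  9 10 11 12 13 14 15 16 17 18 19 20 21 22 23 24 25 26 27 28 29 30 31 32
     L  W  L  W  L  W  L  W  L  W  L  W  L  W  L  W  L  W  L  W  L  W  L  W  L  W  L  W  L  W  L  W  L
Position 32 is L, so the second player wins.

Second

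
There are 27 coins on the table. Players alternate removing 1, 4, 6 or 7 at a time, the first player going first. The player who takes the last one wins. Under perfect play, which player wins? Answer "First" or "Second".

First

W/L table (W = player to move can force a win):
i:   0  1  2  3  4  5  6  7  8  9 10 11 12 13 14 15 16 17 18 19 20 21 22 23 24 25 26 27
     L  W  L  W  W  L  W  W  W  W  L  W  W  L  W  L  W  W  L  W  W  W  W  L  W  W  L  W
Position 27 is W, so the first player wins.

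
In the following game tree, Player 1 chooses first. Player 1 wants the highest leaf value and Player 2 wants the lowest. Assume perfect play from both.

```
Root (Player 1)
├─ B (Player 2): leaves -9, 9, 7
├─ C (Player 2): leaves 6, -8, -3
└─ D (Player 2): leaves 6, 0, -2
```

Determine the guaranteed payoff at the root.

-2

B (Player 2): min(-9, 9, 7) = -9
C (Player 2): min(6, -8, -3) = -8
D (Player 2): min(6, 0, -2) = -2
Root (Player 1): max(-9, -8, -2) = -2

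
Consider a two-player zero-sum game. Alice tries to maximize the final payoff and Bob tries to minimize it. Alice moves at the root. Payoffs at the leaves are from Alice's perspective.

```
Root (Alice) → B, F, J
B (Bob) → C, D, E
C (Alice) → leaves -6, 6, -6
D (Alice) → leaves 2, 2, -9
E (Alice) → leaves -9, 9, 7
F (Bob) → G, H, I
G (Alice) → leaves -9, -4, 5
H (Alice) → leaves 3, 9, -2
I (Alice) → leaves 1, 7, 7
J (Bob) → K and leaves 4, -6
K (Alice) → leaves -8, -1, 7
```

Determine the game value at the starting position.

C (Alice): max(-6, 6, -6) = 6
D (Alice): max(2, 2, -9) = 2
E (Alice): max(-9, 9, 7) = 9
B (Bob): min(6, 2, 9) = 2
G (Alice): max(-9, -4, 5) = 5
H (Alice): max(3, 9, -2) = 9
I (Alice): max(1, 7, 7) = 7
F (Bob): min(5, 9, 7) = 5
K (Alice): max(-8, -1, 7) = 7
J (Bob): min(7, 4, -6) = -6
Root (Alice): max(2, 5, -6) = 5

5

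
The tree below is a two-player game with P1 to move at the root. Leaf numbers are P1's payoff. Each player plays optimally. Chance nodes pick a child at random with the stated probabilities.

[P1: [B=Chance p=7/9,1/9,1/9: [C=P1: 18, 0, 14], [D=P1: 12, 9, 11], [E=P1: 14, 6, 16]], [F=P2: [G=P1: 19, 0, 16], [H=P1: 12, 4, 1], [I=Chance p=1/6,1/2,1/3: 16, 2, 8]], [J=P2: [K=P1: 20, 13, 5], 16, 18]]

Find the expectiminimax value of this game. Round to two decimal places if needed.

17.11

C (P1): max(18, 0, 14) = 18
D (P1): max(12, 9, 11) = 12
E (P1): max(14, 6, 16) = 16
B (Chance): 7/9·18 + 1/9·12 + 1/9·16 = 17.11
G (P1): max(19, 0, 16) = 19
H (P1): max(12, 4, 1) = 12
I (Chance): 1/6·16 + 1/2·2 + 1/3·8 = 6.33
F (P2): min(19, 12, 6.33) = 6.33
K (P1): max(20, 13, 5) = 20
J (P2): min(20, 16, 18) = 16
Root (P1): max(17.11, 6.33, 16) = 17.11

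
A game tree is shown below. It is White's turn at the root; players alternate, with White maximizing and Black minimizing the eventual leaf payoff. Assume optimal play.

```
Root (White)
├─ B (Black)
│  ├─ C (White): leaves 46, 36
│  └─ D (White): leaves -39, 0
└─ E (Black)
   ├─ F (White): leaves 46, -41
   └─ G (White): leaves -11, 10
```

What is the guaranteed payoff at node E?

10

F: max(46, -41) = 46
G: max(-11, 10) = 10
E: min(46, 10) = 10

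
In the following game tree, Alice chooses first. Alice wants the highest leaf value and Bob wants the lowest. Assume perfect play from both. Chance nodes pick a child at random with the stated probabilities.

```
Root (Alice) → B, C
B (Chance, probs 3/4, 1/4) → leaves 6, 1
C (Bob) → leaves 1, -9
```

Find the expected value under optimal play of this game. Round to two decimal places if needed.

4.75

B (Chance): 3/4·6 + 1/4·1 = 4.75
C (Bob): min(1, -9) = -9
Root (Alice): max(4.75, -9) = 4.75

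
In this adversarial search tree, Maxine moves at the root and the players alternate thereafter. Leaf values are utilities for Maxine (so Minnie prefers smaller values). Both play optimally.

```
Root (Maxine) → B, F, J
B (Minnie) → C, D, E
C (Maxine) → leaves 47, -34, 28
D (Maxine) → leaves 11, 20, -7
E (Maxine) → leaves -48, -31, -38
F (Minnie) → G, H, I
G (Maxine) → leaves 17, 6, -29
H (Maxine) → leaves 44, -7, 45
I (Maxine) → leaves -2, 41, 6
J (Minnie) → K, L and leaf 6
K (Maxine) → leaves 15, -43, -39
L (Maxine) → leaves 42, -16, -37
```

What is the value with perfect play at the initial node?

17

C (Maxine): max(47, -34, 28) = 47
D (Maxine): max(11, 20, -7) = 20
E (Maxine): max(-48, -31, -38) = -31
B (Minnie): min(47, 20, -31) = -31
G (Maxine): max(17, 6, -29) = 17
H (Maxine): max(44, -7, 45) = 45
I (Maxine): max(-2, 41, 6) = 41
F (Minnie): min(17, 45, 41) = 17
K (Maxine): max(15, -43, -39) = 15
L (Maxine): max(42, -16, -37) = 42
J (Minnie): min(15, 42, 6) = 6
Root (Maxine): max(-31, 17, 6) = 17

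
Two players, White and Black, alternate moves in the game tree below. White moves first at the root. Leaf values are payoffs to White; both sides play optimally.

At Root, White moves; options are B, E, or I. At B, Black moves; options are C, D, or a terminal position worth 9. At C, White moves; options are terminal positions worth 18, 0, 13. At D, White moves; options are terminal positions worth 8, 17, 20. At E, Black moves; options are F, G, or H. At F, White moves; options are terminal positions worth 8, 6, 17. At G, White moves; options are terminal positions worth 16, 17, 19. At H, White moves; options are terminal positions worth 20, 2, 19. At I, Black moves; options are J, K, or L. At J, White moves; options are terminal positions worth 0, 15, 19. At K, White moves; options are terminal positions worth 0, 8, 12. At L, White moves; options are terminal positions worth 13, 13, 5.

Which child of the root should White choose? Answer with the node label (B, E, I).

C (White): max(18, 0, 13) = 18
D (White): max(8, 17, 20) = 20
B (Black): min(18, 20, 9) = 9
F (White): max(8, 6, 17) = 17
G (White): max(16, 17, 19) = 19
H (White): max(20, 2, 19) = 20
E (Black): min(17, 19, 20) = 17
J (White): max(0, 15, 19) = 19
K (White): max(0, 8, 12) = 12
L (White): max(13, 13, 5) = 13
I (Black): min(19, 12, 13) = 12
Root (White): max(9, 17, 12) = 17
White picks the child with the highest value: E (value 17).

E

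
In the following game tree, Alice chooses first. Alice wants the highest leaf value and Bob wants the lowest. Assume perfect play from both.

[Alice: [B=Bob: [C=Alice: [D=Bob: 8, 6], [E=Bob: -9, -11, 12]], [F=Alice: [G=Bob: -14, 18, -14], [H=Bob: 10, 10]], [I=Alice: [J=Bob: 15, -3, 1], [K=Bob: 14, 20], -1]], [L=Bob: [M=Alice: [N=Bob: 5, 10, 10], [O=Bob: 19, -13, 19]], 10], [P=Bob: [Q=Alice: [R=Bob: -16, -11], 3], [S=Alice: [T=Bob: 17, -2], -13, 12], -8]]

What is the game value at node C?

D: min(8, 6) = 6
E: min(-9, -11, 12) = -11
C: max(6, -11) = 6

6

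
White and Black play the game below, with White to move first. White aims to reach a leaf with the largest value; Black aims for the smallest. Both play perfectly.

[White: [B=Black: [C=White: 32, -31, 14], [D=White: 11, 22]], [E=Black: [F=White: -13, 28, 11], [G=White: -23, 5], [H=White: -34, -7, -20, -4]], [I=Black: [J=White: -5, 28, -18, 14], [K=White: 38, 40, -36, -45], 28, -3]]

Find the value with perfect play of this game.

C (White): max(32, -31, 14) = 32
D (White): max(11, 22) = 22
B (Black): min(32, 22) = 22
F (White): max(-13, 28, 11) = 28
G (White): max(-23, 5) = 5
H (White): max(-34, -7, -20, -4) = -4
E (Black): min(28, 5, -4) = -4
J (White): max(-5, 28, -18, 14) = 28
K (White): max(38, 40, -36, -45) = 40
I (Black): min(28, 40, 28, -3) = -3
Root (White): max(22, -4, -3) = 22

22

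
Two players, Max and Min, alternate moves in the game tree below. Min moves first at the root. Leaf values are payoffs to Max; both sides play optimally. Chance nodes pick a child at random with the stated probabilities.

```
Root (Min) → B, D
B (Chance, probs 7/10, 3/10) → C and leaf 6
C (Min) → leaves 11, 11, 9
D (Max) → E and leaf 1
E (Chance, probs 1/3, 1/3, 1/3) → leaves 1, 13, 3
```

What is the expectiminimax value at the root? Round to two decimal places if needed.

5.67

C (Min): min(11, 11, 9) = 9
B (Chance): 7/10·9 + 3/10·6 = 8.1
E (Chance): 1/3·1 + 1/3·13 + 1/3·3 = 5.67
D (Max): max(5.67, 1) = 5.67
Root (Min): min(8.1, 5.67) = 5.67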